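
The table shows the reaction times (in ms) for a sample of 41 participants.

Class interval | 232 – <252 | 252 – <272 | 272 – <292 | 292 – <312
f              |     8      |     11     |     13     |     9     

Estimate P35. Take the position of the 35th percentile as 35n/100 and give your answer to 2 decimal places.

263.55

Cumulative frequencies: 8, 19, 32, 41
n = 41; position = 35n/100 = 14.35.
This falls in the class 252 – <272: L = 252, F = 8, f = 11, h = 20.
35th percentile ≈ 252 + ((14.35 − 8) / 11) × 20 = 263.5455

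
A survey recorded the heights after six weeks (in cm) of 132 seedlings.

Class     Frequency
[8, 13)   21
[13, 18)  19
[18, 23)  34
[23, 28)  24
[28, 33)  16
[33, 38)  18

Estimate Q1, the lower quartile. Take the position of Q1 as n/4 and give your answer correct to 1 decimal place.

16.2

Cumulative frequencies: 21, 40, 74, 98, 114, 132
n = 132; position = n/4 = 33.
This falls in the class [13, 18): L = 13, F = 21, f = 19, h = 5.
Lower quartile ≈ 13 + ((33 − 21) / 19) × 5 = 16.1579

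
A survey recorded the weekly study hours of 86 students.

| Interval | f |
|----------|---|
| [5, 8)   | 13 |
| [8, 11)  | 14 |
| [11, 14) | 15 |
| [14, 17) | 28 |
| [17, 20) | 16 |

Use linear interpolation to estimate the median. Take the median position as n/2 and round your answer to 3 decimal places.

14.107

Cumulative frequencies: 13, 27, 42, 70, 86
n = 86; position = n/2 = 43.
This falls in the class [14, 17): L = 14, F = 42, f = 28, h = 3.
Median ≈ 14 + ((43 − 42) / 28) × 3 = 14.1071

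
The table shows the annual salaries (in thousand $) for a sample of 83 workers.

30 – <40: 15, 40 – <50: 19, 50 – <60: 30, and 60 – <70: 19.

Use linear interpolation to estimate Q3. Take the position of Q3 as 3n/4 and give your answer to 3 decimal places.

Cumulative frequencies: 15, 34, 64, 83
n = 83; position = 3n/4 = 62.25.
This falls in the class 50 – <60: L = 50, F = 34, f = 30, h = 10.
Upper quartile ≈ 50 + ((62.25 − 34) / 30) × 10 = 59.4167

59.417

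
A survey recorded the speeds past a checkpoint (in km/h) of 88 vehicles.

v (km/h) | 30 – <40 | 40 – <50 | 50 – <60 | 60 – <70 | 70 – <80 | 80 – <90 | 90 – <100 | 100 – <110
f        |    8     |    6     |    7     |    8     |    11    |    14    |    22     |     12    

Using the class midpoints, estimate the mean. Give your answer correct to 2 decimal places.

Midpoints: 35, 45, 55, 65, 75, 85, 95, 105
Σfm = 8×35 + 6×45 + 7×55 + 8×65 + 11×75 + 14×85 + 22×95 + 12×105 = 6820
n = Σf = 88
Mean = 6820 / 88 = 77.5000

77.50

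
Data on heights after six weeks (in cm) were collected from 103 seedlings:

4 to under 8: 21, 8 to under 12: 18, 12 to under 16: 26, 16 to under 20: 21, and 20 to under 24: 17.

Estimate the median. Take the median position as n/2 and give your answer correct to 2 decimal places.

13.92

Cumulative frequencies: 21, 39, 65, 86, 103
n = 103; position = n/2 = 51.5.
This falls in the class 12 to under 16: L = 12, F = 39, f = 26, h = 4.
Median ≈ 12 + ((51.5 − 39) / 26) × 4 = 13.9231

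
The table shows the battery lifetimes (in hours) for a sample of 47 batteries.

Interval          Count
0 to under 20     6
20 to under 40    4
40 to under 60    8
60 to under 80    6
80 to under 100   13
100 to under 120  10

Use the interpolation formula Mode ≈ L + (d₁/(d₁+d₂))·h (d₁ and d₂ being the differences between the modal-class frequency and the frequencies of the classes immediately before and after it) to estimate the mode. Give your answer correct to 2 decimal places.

94.00

Modal class: 80 to under 100 (highest frequency 13).
d₁ = 13 − 6 = 7, d₂ = 13 − 10 = 3
Mode ≈ 80 + (7/(7+3)) × 20 = 80 + 14.0000 = 94.0000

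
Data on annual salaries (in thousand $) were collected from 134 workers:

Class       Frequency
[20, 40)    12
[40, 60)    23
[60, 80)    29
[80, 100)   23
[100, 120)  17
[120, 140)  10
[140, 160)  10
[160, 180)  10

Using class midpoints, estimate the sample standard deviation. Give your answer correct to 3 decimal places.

40.146

Midpoints: 30, 50, 70, 90, 110, 130, 150, 170
n = 134, Σfm = 11980, mean = 89.4030
Σfm² = 1285400
Σf(m − x̄)² = Σfm² − (Σfm)²/n = 1285400 − 11980²/134 = 214352.2388
Sample variance = 214352.2388 / 133 = 1611.6710
Standard deviation = √1611.6710 = 40.1456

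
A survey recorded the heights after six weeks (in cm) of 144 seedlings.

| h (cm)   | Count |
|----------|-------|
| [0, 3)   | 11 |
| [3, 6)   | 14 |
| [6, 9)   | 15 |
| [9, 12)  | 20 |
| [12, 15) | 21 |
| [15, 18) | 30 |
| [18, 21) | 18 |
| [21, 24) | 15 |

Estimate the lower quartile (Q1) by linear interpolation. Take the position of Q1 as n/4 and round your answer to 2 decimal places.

Cumulative frequencies: 11, 25, 40, 60, 81, 111, 129, 144
n = 144; position = n/4 = 36.
This falls in the class [6, 9): L = 6, F = 25, f = 15, h = 3.
Lower quartile ≈ 6 + ((36 − 25) / 15) × 3 = 8.2000

8.20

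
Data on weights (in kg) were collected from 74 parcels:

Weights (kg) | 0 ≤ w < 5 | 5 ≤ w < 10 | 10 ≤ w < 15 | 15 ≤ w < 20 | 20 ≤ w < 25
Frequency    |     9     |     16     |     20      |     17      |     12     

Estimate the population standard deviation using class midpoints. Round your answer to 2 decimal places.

Midpoints: 2.5, 7.5, 12.5, 17.5, 22.5
n = 74, Σfm = 960, mean = 12.9730
Σfm² = 15362.5
Σf(m − x̄)² = Σfm² − (Σfm)²/n = 15362.5 − 960²/74 = 2908.4459
Population variance = 2908.4459 / 74 = 39.3033
Standard deviation = √39.3033 = 6.2692

6.27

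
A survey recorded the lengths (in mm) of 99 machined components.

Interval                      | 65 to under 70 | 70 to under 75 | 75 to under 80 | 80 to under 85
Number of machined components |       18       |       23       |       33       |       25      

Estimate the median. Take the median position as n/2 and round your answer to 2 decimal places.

76.29

Cumulative frequencies: 18, 41, 74, 99
n = 99; position = n/2 = 49.5.
This falls in the class 75 to under 80: L = 75, F = 41, f = 33, h = 5.
Median ≈ 75 + ((49.5 − 41) / 33) × 5 = 76.2879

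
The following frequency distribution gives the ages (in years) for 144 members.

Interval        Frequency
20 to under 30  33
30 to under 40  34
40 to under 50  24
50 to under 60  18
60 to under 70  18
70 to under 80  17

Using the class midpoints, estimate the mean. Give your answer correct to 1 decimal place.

45.3

Midpoints: 25, 35, 45, 55, 65, 75
Σfm = 33×25 + 34×35 + 24×45 + 18×55 + 18×65 + 17×75 = 6530
n = Σf = 144
Mean = 6530 / 144 = 45.3472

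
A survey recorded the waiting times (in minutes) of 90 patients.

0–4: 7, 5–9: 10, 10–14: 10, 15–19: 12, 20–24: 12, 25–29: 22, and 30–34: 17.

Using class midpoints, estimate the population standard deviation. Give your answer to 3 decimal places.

Midpoints: 2, 7, 12, 17, 22, 27, 32
n = 90, Σfm = 1810, mean = 20.1111
Σfm² = 44680
Σf(m − x̄)² = Σfm² − (Σfm)²/n = 44680 − 1810²/90 = 8278.8889
Population variance = 8278.8889 / 90 = 91.9877
Standard deviation = √91.9877 = 9.5910

9.591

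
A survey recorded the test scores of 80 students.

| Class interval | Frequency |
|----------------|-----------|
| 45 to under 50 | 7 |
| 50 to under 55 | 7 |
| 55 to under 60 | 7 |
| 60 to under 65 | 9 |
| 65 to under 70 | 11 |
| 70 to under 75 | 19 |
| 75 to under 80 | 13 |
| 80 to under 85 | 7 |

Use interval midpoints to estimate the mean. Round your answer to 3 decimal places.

67.125

Midpoints: 47.5, 52.5, 57.5, 62.5, 67.5, 72.5, 77.5, 82.5
Σfm = 7×47.5 + 7×52.5 + 7×57.5 + 9×62.5 + 11×67.5 + 19×72.5 + 13×77.5 + 7×82.5 = 5370
n = Σf = 80
Mean = 5370 / 80 = 67.1250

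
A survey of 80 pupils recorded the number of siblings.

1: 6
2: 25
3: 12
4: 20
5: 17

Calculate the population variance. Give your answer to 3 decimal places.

Values: 1, 2, 3, 4, 5
n = 80, Σfx = 257, mean = 3.2125
Σfx² = 959
Σf(x − x̄)² = Σfx² − (Σfx)²/n = 959 − 257²/80 = 133.3875
Population variance = 133.3875 / 80 = 1.6673

1.667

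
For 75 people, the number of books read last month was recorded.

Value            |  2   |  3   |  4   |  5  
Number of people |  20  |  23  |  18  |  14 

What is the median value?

3

Cumulative frequencies: 20, 43, 61, 75
n = 75, so the median is the value in position (n+1)/2 = 38.
Position 38 falls at value 3.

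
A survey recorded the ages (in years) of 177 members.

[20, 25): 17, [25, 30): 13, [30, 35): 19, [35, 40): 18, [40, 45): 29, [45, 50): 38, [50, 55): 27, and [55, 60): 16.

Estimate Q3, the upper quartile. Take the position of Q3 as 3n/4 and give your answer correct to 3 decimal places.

49.836

Cumulative frequencies: 17, 30, 49, 67, 96, 134, 161, 177
n = 177; position = 3n/4 = 132.75.
This falls in the class [45, 50): L = 45, F = 96, f = 38, h = 5.
Upper quartile ≈ 45 + ((132.75 − 96) / 38) × 5 = 49.8355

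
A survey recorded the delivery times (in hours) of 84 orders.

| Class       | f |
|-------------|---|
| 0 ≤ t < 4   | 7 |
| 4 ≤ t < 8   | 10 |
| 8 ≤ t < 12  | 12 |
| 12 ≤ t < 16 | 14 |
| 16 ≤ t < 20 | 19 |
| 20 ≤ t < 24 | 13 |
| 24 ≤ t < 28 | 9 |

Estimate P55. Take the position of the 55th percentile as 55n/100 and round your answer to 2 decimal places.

Cumulative frequencies: 7, 17, 29, 43, 62, 75, 84
n = 84; position = 55n/100 = 46.2.
This falls in the class 16 ≤ t < 20: L = 16, F = 43, f = 19, h = 4.
55th percentile ≈ 16 + ((46.2 − 43) / 19) × 4 = 16.6737

16.67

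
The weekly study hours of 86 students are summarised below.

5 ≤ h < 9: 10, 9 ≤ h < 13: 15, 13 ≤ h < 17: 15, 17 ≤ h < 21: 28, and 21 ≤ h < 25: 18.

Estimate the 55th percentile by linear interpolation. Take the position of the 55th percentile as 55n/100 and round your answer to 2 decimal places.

Cumulative frequencies: 10, 25, 40, 68, 86
n = 86; position = 55n/100 = 47.3.
This falls in the class 17 ≤ h < 21: L = 17, F = 40, f = 28, h = 4.
55th percentile ≈ 17 + ((47.3 − 40) / 28) × 4 = 18.0429

18.04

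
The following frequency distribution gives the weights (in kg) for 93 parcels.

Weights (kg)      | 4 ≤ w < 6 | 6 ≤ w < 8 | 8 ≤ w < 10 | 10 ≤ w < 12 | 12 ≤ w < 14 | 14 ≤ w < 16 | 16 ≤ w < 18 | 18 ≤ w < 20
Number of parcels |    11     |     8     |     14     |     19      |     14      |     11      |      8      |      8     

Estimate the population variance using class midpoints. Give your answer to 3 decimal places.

16.944

Midpoints: 5, 7, 9, 11, 13, 15, 17, 19
n = 93, Σfm = 1081, mean = 11.6237
Σfm² = 14141
Σf(m − x̄)² = Σfm² − (Σfm)²/n = 14141 − 1081²/93 = 1575.8280
Population variance = 1575.8280 / 93 = 16.9444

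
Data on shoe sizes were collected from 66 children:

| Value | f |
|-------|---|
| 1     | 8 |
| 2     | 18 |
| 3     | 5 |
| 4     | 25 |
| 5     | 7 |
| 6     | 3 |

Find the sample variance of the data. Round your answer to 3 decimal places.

Values: 1, 2, 3, 4, 5, 6
n = 66, Σfx = 212, mean = 3.2121
Σfx² = 808
Σf(x − x̄)² = Σfx² − (Σfx)²/n = 808 − 212²/66 = 127.0303
Sample variance = 127.0303 / 65 = 1.9543

1.954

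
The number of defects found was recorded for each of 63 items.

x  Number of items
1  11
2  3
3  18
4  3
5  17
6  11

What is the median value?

Cumulative frequencies: 11, 14, 32, 35, 52, 63
n = 63, so the median is the value in position (n+1)/2 = 32.
Position 32 falls at value 3.

3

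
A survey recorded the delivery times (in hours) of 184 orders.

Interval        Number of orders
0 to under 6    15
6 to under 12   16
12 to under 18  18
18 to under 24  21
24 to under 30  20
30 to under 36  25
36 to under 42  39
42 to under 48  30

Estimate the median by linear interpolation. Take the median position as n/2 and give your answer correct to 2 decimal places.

30.48

Cumulative frequencies: 15, 31, 49, 70, 90, 115, 154, 184
n = 184; position = n/2 = 92.
This falls in the class 30 to under 36: L = 30, F = 90, f = 25, h = 6.
Median ≈ 30 + ((92 − 90) / 25) × 6 = 30.4800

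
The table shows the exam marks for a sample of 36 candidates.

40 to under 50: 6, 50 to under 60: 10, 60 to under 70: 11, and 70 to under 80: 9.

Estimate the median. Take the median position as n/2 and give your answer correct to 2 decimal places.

Cumulative frequencies: 6, 16, 27, 36
n = 36; position = n/2 = 18.
This falls in the class 60 to under 70: L = 60, F = 16, f = 11, h = 10.
Median ≈ 60 + ((18 − 16) / 11) × 10 = 61.8182

61.82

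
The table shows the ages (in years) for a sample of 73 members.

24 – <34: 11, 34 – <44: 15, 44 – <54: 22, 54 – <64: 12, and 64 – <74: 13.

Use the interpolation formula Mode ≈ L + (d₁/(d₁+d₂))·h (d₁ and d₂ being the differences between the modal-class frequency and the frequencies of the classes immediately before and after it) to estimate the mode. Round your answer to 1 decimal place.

Modal class: 44 – <54 (highest frequency 22).
d₁ = 22 − 15 = 7, d₂ = 22 − 12 = 10
Mode ≈ 44 + (7/(7+10)) × 10 = 44 + 4.1176 = 48.1176

48.1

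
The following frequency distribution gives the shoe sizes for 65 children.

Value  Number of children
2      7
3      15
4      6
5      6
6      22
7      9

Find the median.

Cumulative frequencies: 7, 22, 28, 34, 56, 65
n = 65, so the median is the value in position (n+1)/2 = 33.
Position 33 falls at value 5.

5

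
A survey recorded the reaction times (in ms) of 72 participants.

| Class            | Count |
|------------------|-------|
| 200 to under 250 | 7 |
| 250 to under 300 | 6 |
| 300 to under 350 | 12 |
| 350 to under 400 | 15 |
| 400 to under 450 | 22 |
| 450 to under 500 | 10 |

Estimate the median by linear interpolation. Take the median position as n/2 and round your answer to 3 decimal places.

Cumulative frequencies: 7, 13, 25, 40, 62, 72
n = 72; position = n/2 = 36.
This falls in the class 350 to under 400: L = 350, F = 25, f = 15, h = 50.
Median ≈ 350 + ((36 − 25) / 15) × 50 = 386.6667

386.667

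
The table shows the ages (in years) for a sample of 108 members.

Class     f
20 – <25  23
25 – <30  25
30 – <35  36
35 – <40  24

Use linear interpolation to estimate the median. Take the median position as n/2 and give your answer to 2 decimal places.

30.83

Cumulative frequencies: 23, 48, 84, 108
n = 108; position = n/2 = 54.
This falls in the class 30 – <35: L = 30, F = 48, f = 36, h = 5.
Median ≈ 30 + ((54 − 48) / 36) × 5 = 30.8333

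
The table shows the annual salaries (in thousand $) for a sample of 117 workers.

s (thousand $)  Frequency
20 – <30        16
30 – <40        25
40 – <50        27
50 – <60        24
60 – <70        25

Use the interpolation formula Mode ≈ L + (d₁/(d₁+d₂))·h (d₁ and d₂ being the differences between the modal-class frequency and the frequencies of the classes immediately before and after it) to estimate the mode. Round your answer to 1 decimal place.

44.0

Modal class: 40 – <50 (highest frequency 27).
d₁ = 27 − 25 = 2, d₂ = 27 − 24 = 3
Mode ≈ 40 + (2/(2+3)) × 10 = 40 + 4.0000 = 44.0000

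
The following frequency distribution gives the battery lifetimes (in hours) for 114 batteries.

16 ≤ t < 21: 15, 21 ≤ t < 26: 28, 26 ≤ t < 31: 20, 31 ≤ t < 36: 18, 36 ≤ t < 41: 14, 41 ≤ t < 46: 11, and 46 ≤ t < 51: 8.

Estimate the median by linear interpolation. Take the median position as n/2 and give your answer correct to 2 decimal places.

Cumulative frequencies: 15, 43, 63, 81, 95, 106, 114
n = 114; position = n/2 = 57.
This falls in the class 26 ≤ t < 31: L = 26, F = 43, f = 20, h = 5.
Median ≈ 26 + ((57 − 43) / 20) × 5 = 29.5000

29.50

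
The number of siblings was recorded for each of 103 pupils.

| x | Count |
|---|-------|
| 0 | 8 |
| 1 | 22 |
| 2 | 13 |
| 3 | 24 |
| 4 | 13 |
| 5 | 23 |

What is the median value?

3

Cumulative frequencies: 8, 30, 43, 67, 80, 103
n = 103, so the median is the value in position (n+1)/2 = 52.
Position 52 falls at value 3.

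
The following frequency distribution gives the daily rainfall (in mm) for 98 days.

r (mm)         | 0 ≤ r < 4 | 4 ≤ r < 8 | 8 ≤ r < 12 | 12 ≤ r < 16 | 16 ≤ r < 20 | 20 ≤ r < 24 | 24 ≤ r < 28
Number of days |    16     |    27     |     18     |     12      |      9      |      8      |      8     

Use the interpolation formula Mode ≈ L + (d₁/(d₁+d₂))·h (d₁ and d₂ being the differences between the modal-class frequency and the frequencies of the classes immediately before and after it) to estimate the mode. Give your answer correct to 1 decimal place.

Modal class: 4 ≤ r < 8 (highest frequency 27).
d₁ = 27 − 16 = 11, d₂ = 27 − 18 = 9
Mode ≈ 4 + (11/(11+9)) × 4 = 4 + 2.2000 = 6.2000

6.2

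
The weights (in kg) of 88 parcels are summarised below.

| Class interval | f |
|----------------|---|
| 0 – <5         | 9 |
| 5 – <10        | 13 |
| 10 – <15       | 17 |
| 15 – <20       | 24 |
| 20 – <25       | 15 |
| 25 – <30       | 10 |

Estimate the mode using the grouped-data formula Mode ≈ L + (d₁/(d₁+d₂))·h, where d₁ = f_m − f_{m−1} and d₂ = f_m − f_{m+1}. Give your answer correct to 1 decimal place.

17.2

Modal class: 15 – <20 (highest frequency 24).
d₁ = 24 − 17 = 7, d₂ = 24 − 15 = 9
Mode ≈ 15 + (7/(7+9)) × 5 = 15 + 2.1875 = 17.1875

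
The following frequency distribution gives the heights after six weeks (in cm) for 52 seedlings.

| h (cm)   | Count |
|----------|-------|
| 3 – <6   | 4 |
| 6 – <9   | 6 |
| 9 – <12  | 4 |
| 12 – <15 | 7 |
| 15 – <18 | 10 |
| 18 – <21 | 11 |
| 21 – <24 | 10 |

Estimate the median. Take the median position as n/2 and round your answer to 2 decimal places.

16.50

Cumulative frequencies: 4, 10, 14, 21, 31, 42, 52
n = 52; position = n/2 = 26.
This falls in the class 15 – <18: L = 15, F = 21, f = 10, h = 3.
Median ≈ 15 + ((26 − 21) / 10) × 3 = 16.5000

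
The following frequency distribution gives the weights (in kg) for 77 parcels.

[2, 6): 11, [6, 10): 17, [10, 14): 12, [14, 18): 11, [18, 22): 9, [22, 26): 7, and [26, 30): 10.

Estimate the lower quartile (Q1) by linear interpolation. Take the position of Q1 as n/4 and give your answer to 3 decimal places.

7.941

Cumulative frequencies: 11, 28, 40, 51, 60, 67, 77
n = 77; position = n/4 = 19.25.
This falls in the class [6, 10): L = 6, F = 11, f = 17, h = 4.
Lower quartile ≈ 6 + ((19.25 − 11) / 17) × 4 = 7.9412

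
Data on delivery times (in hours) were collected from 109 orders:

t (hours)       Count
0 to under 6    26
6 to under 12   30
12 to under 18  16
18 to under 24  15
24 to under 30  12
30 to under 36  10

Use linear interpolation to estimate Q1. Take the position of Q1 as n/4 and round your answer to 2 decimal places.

Cumulative frequencies: 26, 56, 72, 87, 99, 109
n = 109; position = n/4 = 27.25.
This falls in the class 6 to under 12: L = 6, F = 26, f = 30, h = 6.
Lower quartile ≈ 6 + ((27.25 − 26) / 30) × 6 = 6.2500

6.25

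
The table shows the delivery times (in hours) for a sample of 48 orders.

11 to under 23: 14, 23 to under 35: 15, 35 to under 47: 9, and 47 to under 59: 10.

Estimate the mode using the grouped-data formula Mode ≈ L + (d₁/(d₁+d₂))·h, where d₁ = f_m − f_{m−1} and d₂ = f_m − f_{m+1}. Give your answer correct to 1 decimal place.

24.7

Modal class: 23 to under 35 (highest frequency 15).
d₁ = 15 − 14 = 1, d₂ = 15 − 9 = 6
Mode ≈ 23 + (1/(1+6)) × 12 = 23 + 1.7143 = 24.7143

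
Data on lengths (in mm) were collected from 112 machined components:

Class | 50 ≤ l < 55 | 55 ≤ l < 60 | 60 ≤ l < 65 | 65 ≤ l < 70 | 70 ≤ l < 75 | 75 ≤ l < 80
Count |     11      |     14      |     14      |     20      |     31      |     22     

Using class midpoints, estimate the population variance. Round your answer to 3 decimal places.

Midpoints: 52.5, 57.5, 62.5, 67.5, 72.5, 77.5
n = 112, Σfm = 7560, mean = 67.5000
Σfm² = 517500
Σf(m − x̄)² = Σfm² − (Σfm)²/n = 517500 − 7560²/112 = 7200.0000
Population variance = 7200.0000 / 112 = 64.2857

64.286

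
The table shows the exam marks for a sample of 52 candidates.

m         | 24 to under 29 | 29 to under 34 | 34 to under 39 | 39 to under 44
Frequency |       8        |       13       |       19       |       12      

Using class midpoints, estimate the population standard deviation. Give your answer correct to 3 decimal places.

4.973

Midpoints: 26.5, 31.5, 36.5, 41.5
n = 52, Σfm = 1813, mean = 34.8654
Σfm² = 64497
Σf(m − x̄)² = Σfm² − (Σfm)²/n = 64497 − 1813²/52 = 1286.0577
Population variance = 1286.0577 / 52 = 24.7319
Standard deviation = √24.7319 = 4.9731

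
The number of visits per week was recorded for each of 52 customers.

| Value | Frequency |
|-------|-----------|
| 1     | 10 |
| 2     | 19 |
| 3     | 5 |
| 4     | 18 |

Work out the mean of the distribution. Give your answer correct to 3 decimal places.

Values: 1, 2, 3, 4
Σfx = 10×1 + 19×2 + 5×3 + 18×4 = 135
n = Σf = 52
Mean = 135 / 52 = 2.5962

2.596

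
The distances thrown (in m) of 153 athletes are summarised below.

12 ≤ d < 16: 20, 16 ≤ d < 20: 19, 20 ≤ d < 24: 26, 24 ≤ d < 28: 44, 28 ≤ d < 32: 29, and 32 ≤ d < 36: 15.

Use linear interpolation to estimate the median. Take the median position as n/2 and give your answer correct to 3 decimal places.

25.045

Cumulative frequencies: 20, 39, 65, 109, 138, 153
n = 153; position = n/2 = 76.5.
This falls in the class 24 ≤ d < 28: L = 24, F = 65, f = 44, h = 4.
Median ≈ 24 + ((76.5 − 65) / 44) × 4 = 25.0455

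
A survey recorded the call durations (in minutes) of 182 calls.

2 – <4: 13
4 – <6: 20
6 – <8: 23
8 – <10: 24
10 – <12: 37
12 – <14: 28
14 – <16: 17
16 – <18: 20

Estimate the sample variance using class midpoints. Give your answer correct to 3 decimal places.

16.800

Midpoints: 3, 5, 7, 9, 11, 13, 15, 17
n = 182, Σfm = 1882, mean = 10.3407
Σfm² = 22502
Σf(m − x̄)² = Σfm² − (Σfm)²/n = 22502 − 1882²/182 = 3040.8791
Sample variance = 3040.8791 / 181 = 16.8004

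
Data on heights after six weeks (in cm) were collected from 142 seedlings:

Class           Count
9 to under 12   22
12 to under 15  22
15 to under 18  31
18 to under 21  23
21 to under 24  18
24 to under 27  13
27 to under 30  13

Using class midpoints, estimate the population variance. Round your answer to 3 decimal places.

Midpoints: 10.5, 13.5, 16.5, 19.5, 22.5, 25.5, 28.5
n = 142, Σfm = 2595, mean = 18.2746
Σfm² = 51745.5
Σf(m − x̄)² = Σfm² − (Σfm)²/n = 51745.5 − 2595²/142 = 4322.7887
Population variance = 4322.7887 / 142 = 30.4422

30.442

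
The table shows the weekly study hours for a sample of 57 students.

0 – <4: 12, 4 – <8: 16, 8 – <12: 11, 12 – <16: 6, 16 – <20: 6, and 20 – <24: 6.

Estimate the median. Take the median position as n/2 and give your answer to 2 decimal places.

8.18

Cumulative frequencies: 12, 28, 39, 45, 51, 57
n = 57; position = n/2 = 28.5.
This falls in the class 8 – <12: L = 8, F = 28, f = 11, h = 4.
Median ≈ 8 + ((28.5 − 28) / 11) × 4 = 8.1818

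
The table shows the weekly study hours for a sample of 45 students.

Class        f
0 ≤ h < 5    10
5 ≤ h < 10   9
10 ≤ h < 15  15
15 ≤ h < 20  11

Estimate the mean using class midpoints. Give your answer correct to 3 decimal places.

Midpoints: 2.5, 7.5, 12.5, 17.5
Σfm = 10×2.5 + 9×7.5 + 15×12.5 + 11×17.5 = 472.5
n = Σf = 45
Mean = 472.5 / 45 = 10.5000

10.500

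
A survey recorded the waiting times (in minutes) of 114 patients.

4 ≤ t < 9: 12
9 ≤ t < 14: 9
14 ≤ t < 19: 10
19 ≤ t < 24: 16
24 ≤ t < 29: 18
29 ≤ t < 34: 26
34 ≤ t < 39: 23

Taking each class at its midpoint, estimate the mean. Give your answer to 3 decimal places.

24.789

Midpoints: 6.5, 11.5, 16.5, 21.5, 26.5, 31.5, 36.5
Σfm = 12×6.5 + 9×11.5 + 10×16.5 + 16×21.5 + 18×26.5 + 26×31.5 + 23×36.5 = 2826
n = Σf = 114
Mean = 2826 / 114 = 24.7895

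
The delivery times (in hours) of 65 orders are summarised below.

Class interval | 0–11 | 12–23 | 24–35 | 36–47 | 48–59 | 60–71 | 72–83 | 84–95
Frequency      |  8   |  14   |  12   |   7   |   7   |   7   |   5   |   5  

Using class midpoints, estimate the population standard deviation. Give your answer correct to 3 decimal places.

25.738

Midpoints: 5.5, 17.5, 29.5, 41.5, 53.5, 65.5, 77.5, 89.5
n = 65, Σfm = 2601.5, mean = 40.0231
Σfm² = 147178.25
Σf(m − x̄)² = Σfm² − (Σfm)²/n = 147178.25 − 2601.5²/65 = 43058.2154
Population variance = 43058.2154 / 65 = 662.4341
Standard deviation = √662.4341 = 25.7378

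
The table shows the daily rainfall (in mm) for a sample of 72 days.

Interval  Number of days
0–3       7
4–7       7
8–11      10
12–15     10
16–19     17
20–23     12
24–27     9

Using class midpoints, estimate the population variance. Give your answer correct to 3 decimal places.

53.256

Midpoints: 1.5, 5.5, 9.5, 13.5, 17.5, 21.5, 25.5
n = 72, Σfm = 1064, mean = 14.7778
Σfm² = 19558
Σf(m − x̄)² = Σfm² − (Σfm)²/n = 19558 − 1064²/72 = 3834.4444
Population variance = 3834.4444 / 72 = 53.2562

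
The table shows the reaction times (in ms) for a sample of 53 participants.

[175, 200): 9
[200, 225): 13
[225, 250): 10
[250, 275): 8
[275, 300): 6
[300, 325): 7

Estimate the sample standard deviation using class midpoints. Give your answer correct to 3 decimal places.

Midpoints: 187.5, 212.5, 237.5, 262.5, 287.5, 312.5
n = 53, Σfm = 12837.5, mean = 242.2170
Σfm² = 3198281.25
Σf(m − x̄)² = Σfm² − (Σfm)²/n = 3198281.25 − 12837.5²/53 = 88820.7547
Sample variance = 88820.7547 / 52 = 1708.0914
Standard deviation = √1708.0914 = 41.3291

41.329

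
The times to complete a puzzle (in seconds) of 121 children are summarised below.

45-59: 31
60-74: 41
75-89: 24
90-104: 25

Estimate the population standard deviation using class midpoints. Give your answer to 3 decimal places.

16.119

Midpoints: 52, 67, 82, 97
n = 121, Σfm = 8752, mean = 72.3306
Σfm² = 664474
Σf(m − x̄)² = Σfm² − (Σfm)²/n = 664474 − 8752²/121 = 31436.7769
Population variance = 31436.7769 / 121 = 259.8081
Standard deviation = √259.8081 = 16.1186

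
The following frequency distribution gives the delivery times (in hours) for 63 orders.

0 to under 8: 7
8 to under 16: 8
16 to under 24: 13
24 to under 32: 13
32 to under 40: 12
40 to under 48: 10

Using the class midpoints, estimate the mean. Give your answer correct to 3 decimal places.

25.714

Midpoints: 4, 12, 20, 28, 36, 44
Σfm = 7×4 + 8×12 + 13×20 + 13×28 + 12×36 + 10×44 = 1620
n = Σf = 63
Mean = 1620 / 63 = 25.7143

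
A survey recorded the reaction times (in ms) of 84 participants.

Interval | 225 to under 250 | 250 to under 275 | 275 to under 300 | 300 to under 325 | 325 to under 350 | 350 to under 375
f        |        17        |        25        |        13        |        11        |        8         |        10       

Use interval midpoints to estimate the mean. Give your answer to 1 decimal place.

286.9

Midpoints: 237.5, 262.5, 287.5, 312.5, 337.5, 362.5
Σfm = 17×237.5 + 25×262.5 + 13×287.5 + 11×312.5 + 8×337.5 + 10×362.5 = 24100
n = Σf = 84
Mean = 24100 / 84 = 286.9048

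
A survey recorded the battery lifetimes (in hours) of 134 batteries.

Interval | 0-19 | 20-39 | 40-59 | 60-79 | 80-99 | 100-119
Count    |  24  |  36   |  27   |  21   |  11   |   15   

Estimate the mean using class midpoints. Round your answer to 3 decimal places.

Midpoints: 9.5, 29.5, 49.5, 69.5, 89.5, 109.5
Σfm = 24×9.5 + 36×29.5 + 27×49.5 + 21×69.5 + 11×89.5 + 15×109.5 = 6713
n = Σf = 134
Mean = 6713 / 134 = 50.0970

50.097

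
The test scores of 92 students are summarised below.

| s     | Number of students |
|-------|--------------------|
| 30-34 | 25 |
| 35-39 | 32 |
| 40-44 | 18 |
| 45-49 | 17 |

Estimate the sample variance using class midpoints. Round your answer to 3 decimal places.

28.318

Midpoints: 32, 37, 42, 47
n = 92, Σfm = 3539, mean = 38.4674
Σfm² = 138713
Σf(m − x̄)² = Σfm² − (Σfm)²/n = 138713 − 3539²/92 = 2576.9022
Sample variance = 2576.9022 / 91 = 28.3176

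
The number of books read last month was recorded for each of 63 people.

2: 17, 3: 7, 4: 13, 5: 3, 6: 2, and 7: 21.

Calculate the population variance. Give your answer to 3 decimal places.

4.153

Values: 2, 3, 4, 5, 6, 7
n = 63, Σfx = 281, mean = 4.4603
Σfx² = 1515
Σf(x − x̄)² = Σfx² − (Σfx)²/n = 1515 − 281²/63 = 261.6508
Population variance = 261.6508 / 63 = 4.1532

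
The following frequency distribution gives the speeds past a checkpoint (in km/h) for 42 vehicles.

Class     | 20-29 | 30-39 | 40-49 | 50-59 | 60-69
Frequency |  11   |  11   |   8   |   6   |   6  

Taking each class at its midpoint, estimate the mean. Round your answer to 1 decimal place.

40.9

Midpoints: 24.5, 34.5, 44.5, 54.5, 64.5
Σfm = 11×24.5 + 11×34.5 + 8×44.5 + 6×54.5 + 6×64.5 = 1719
n = Σf = 42
Mean = 1719 / 42 = 40.9286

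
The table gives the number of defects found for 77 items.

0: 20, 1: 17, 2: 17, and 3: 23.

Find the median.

Cumulative frequencies: 20, 37, 54, 77
n = 77, so the median is the value in position (n+1)/2 = 39.
Position 39 falls at value 2.

2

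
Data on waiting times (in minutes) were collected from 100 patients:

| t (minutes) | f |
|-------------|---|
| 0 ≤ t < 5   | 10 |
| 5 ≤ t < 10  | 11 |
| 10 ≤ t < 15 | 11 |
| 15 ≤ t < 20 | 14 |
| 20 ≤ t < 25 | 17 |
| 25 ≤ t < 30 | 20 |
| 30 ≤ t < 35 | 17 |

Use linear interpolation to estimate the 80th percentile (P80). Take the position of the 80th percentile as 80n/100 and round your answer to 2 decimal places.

Cumulative frequencies: 10, 21, 32, 46, 63, 83, 100
n = 100; position = 80n/100 = 80.
This falls in the class 25 ≤ t < 30: L = 25, F = 63, f = 20, h = 5.
80th percentile ≈ 25 + ((80 − 63) / 20) × 5 = 29.2500

29.25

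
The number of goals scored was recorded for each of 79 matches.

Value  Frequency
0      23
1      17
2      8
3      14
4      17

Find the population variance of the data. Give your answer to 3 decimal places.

Values: 0, 1, 2, 3, 4
n = 79, Σfx = 143, mean = 1.8101
Σfx² = 447
Σf(x − x̄)² = Σfx² − (Σfx)²/n = 447 − 143²/79 = 188.1519
Population variance = 188.1519 / 79 = 2.3817

2.382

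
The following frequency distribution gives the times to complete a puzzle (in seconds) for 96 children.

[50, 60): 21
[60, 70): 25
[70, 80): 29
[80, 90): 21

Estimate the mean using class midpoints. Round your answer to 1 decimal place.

Midpoints: 55, 65, 75, 85
Σfm = 21×55 + 25×65 + 29×75 + 21×85 = 6740
n = Σf = 96
Mean = 6740 / 96 = 70.2083

70.2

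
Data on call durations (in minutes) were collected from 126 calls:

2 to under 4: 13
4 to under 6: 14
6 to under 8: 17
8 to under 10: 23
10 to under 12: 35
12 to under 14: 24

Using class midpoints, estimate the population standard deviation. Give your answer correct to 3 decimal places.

Midpoints: 3, 5, 7, 9, 11, 13
n = 126, Σfm = 1132, mean = 8.9841
Σfm² = 11454
Σf(m − x̄)² = Σfm² − (Σfm)²/n = 11454 − 1132²/126 = 1283.9683
Population variance = 1283.9683 / 126 = 10.1902
Standard deviation = √10.1902 = 3.1922

3.192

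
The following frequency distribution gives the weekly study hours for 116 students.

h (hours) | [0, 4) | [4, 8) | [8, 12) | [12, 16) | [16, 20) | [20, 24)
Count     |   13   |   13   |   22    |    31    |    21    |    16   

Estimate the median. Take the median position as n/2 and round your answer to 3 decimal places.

13.290

Cumulative frequencies: 13, 26, 48, 79, 100, 116
n = 116; position = n/2 = 58.
This falls in the class [12, 16): L = 12, F = 48, f = 31, h = 4.
Median ≈ 12 + ((58 − 48) / 31) × 4 = 13.2903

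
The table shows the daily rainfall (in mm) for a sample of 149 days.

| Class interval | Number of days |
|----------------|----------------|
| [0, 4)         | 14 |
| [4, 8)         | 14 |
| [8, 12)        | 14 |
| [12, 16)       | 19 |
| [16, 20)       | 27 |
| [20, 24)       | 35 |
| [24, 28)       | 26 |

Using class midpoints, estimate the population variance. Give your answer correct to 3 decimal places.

Midpoints: 2, 6, 10, 14, 18, 22, 26
n = 149, Σfm = 2450, mean = 16.4430
Σfm² = 48948
Σf(m − x̄)² = Σfm² − (Σfm)²/n = 48948 − 2450²/149 = 8662.7651
Population variance = 8662.7651 / 149 = 58.1394

58.139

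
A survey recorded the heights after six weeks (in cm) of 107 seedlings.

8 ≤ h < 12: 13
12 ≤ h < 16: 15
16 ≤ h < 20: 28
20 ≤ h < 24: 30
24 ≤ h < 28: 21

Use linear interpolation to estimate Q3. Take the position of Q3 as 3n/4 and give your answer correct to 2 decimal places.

23.23

Cumulative frequencies: 13, 28, 56, 86, 107
n = 107; position = 3n/4 = 80.25.
This falls in the class 20 ≤ h < 24: L = 20, F = 56, f = 30, h = 4.
Upper quartile ≈ 20 + ((80.25 − 56) / 30) × 4 = 23.2333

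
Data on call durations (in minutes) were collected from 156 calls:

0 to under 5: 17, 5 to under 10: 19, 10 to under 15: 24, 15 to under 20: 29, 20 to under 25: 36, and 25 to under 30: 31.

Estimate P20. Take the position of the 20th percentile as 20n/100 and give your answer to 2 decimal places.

8.74

Cumulative frequencies: 17, 36, 60, 89, 125, 156
n = 156; position = 20n/100 = 31.2.
This falls in the class 5 to under 10: L = 5, F = 17, f = 19, h = 5.
20th percentile ≈ 5 + ((31.2 − 17) / 19) × 5 = 8.7368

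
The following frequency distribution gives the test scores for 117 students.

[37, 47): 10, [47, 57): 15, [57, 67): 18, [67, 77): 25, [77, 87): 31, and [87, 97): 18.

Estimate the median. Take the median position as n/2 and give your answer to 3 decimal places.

Cumulative frequencies: 10, 25, 43, 68, 99, 117
n = 117; position = n/2 = 58.5.
This falls in the class [67, 77): L = 67, F = 43, f = 25, h = 10.
Median ≈ 67 + ((58.5 − 43) / 25) × 10 = 73.2000

73.200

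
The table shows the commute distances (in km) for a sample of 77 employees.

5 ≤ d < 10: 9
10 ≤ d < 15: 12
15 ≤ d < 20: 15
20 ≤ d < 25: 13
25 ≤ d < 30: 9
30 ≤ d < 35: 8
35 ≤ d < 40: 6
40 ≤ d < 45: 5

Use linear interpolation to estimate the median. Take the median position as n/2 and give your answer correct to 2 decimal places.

20.96

Cumulative frequencies: 9, 21, 36, 49, 58, 66, 72, 77
n = 77; position = n/2 = 38.5.
This falls in the class 20 ≤ d < 25: L = 20, F = 36, f = 13, h = 5.
Median ≈ 20 + ((38.5 − 36) / 13) × 5 = 20.9615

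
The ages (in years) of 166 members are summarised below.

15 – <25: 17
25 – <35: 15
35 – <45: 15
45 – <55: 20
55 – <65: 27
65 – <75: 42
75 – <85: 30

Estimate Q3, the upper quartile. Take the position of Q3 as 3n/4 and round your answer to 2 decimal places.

Cumulative frequencies: 17, 32, 47, 67, 94, 136, 166
n = 166; position = 3n/4 = 124.5.
This falls in the class 65 – <75: L = 65, F = 94, f = 42, h = 10.
Upper quartile ≈ 65 + ((124.5 − 94) / 42) × 10 = 72.2619

72.26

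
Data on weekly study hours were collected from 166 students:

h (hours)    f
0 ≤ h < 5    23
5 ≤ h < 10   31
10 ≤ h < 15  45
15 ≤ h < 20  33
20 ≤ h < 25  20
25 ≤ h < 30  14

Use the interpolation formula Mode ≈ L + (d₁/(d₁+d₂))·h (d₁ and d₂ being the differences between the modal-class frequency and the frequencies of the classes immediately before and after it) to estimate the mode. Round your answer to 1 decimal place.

Modal class: 10 ≤ h < 15 (highest frequency 45).
d₁ = 45 − 31 = 14, d₂ = 45 − 33 = 12
Mode ≈ 10 + (14/(14+12)) × 5 = 10 + 2.6923 = 12.6923

12.7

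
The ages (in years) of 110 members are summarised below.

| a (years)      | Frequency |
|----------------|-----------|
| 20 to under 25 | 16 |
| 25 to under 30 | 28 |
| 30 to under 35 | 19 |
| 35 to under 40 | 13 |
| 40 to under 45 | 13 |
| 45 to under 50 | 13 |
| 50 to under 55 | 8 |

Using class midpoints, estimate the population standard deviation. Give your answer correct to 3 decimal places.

9.284

Midpoints: 22.5, 27.5, 32.5, 37.5, 42.5, 47.5, 52.5
n = 110, Σfm = 3825, mean = 34.7727
Σfm² = 142487.5
Σf(m − x̄)² = Σfm² − (Σfm)²/n = 142487.5 − 3825²/110 = 9481.8182
Population variance = 9481.8182 / 110 = 86.1983
Standard deviation = √86.1983 = 9.2843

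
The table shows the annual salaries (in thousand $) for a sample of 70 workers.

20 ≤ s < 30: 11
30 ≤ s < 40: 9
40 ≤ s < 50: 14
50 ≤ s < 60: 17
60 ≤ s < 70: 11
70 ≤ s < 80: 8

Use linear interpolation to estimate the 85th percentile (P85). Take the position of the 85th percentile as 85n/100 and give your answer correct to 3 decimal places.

67.727

Cumulative frequencies: 11, 20, 34, 51, 62, 70
n = 70; position = 85n/100 = 59.5.
This falls in the class 60 ≤ s < 70: L = 60, F = 51, f = 11, h = 10.
85th percentile ≈ 60 + ((59.5 − 51) / 11) × 10 = 67.7273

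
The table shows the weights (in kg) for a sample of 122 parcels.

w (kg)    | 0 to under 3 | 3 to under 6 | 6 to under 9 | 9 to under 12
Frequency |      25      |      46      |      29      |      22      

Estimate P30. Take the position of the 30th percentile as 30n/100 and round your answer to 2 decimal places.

Cumulative frequencies: 25, 71, 100, 122
n = 122; position = 30n/100 = 36.6.
This falls in the class 3 to under 6: L = 3, F = 25, f = 46, h = 3.
30th percentile ≈ 3 + ((36.6 − 25) / 46) × 3 = 3.7565

3.76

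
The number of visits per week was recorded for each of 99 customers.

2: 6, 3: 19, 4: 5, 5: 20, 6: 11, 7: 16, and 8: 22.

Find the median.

Cumulative frequencies: 6, 25, 30, 50, 61, 77, 99
n = 99, so the median is the value in position (n+1)/2 = 50.
Position 50 falls at value 5.

5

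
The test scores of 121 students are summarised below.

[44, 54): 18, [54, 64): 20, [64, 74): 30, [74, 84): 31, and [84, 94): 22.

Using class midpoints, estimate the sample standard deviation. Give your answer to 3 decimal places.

Midpoints: 49, 59, 69, 79, 89
n = 121, Σfm = 8539, mean = 70.5702
Σfm² = 623401
Σf(m − x̄)² = Σfm² − (Σfm)²/n = 623401 − 8539²/121 = 20801.6529
Sample variance = 20801.6529 / 120 = 173.3471
Standard deviation = √173.3471 = 13.1661

13.166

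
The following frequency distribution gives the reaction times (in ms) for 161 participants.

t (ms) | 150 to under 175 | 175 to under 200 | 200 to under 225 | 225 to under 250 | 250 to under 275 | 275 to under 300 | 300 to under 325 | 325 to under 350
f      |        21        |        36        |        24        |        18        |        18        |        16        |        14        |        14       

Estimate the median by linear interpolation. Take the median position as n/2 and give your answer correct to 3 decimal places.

Cumulative frequencies: 21, 57, 81, 99, 117, 133, 147, 161
n = 161; position = n/2 = 80.5.
This falls in the class 200 to under 225: L = 200, F = 57, f = 24, h = 25.
Median ≈ 200 + ((80.5 − 57) / 24) × 25 = 224.4792

224.479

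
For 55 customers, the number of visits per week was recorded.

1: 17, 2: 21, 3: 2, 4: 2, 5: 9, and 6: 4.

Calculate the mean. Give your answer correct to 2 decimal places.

2.58

Values: 1, 2, 3, 4, 5, 6
Σfx = 17×1 + 21×2 + 2×3 + 2×4 + 9×5 + 4×6 = 142
n = Σf = 55
Mean = 142 / 55 = 2.5818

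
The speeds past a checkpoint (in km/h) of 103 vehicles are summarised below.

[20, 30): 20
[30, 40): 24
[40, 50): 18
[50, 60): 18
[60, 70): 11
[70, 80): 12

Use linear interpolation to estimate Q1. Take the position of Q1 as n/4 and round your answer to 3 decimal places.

Cumulative frequencies: 20, 44, 62, 80, 91, 103
n = 103; position = n/4 = 25.75.
This falls in the class [30, 40): L = 30, F = 20, f = 24, h = 10.
Lower quartile ≈ 30 + ((25.75 − 20) / 24) × 10 = 32.3958

32.396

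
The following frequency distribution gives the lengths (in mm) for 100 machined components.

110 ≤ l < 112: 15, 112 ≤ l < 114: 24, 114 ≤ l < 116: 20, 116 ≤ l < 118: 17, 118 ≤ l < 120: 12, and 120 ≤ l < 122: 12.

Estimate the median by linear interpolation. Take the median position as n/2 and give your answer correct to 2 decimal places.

115.10

Cumulative frequencies: 15, 39, 59, 76, 88, 100
n = 100; position = n/2 = 50.
This falls in the class 114 ≤ l < 116: L = 114, F = 39, f = 20, h = 2.
Median ≈ 114 + ((50 − 39) / 20) × 2 = 115.1000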